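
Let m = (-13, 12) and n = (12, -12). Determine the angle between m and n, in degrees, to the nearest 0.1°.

m · n = (-13)·12 + 12·(-12) = -156 - 144 = -300
|m|² = 169 + 144 = 313,  |m| = √313 ≈ 17.691806
|n|² = 144 + 144 = 288,  |n| = √288 ≈ 16.970563
cos θ = -300 / (17.691806 · 16.970563) ≈ -0.99920
θ = arccos(-0.99920) ≈ 177.7°

177.7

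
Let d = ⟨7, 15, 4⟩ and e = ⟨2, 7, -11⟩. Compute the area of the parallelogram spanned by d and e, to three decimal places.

211.743

i: 15·(-11) - 4·7 = -165 - 28 = -193
j: 4·2 - 7·(-11) = 8 - (-77) = 85
k: 7·7 - 15·2 = 49 - 30 = 19
d × e = (-193, 85, 19)
|d × e| = √((-193)² + 85² + 19²) = √44835 ≈ 211.7428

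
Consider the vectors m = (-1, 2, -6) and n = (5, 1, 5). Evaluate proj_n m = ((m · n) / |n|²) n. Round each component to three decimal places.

m · n = (-1)·5 + 2·1 + (-6)·5 = -5 + 2 - 30 = -33
|n|² = 25 + 1 + 25 = 51
proj_n m = (-33/51) · (5, 1, 5) ≈ (-3.235, -0.647, -3.235)

(-3.235, -0.647, -3.235)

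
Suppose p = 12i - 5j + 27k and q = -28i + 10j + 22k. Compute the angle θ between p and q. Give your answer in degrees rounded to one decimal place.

p · q = 12·(-28) + (-5)·10 + 27·22 = -336 - 50 + 594 = 208
|p|² = 144 + 25 + 729 = 898,  |p| = √898 ≈ 29.966648
|q|² = 784 + 100 + 484 = 1368,  |q| = √1368 ≈ 36.986484
cos θ = 208 / (29.966648 · 36.986484) ≈ 0.18766
θ = arccos(0.18766) ≈ 79.2°

79.2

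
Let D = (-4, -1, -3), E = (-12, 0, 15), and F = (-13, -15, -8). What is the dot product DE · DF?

DE = E − D = (-8, 1, 18)
DF = F − D = (-9, -14, -5)
DE · DF = (-8)·(-9) + 1·(-14) + 18·(-5) = 72 - 14 - 90 = -32

-32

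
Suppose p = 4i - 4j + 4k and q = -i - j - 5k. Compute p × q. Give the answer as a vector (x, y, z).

(24, 16, -8)

i: (-4)·(-5) - 4·(-1) = 20 - (-4) = 24
j: 4·(-1) - 4·(-5) = -4 - (-20) = 16
k: 4·(-1) - (-4)·(-1) = -4 - 4 = -8
p × q = (24, 16, -8)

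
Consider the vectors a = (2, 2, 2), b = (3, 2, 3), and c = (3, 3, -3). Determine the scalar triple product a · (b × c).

b × c:
i: 2·(-3) - 3·3 = -6 - 9 = -15
j: 3·3 - 3·(-3) = 9 - (-9) = 18
k: 3·3 - 2·3 = 9 - 6 = 3
b × c = (-15, 18, 3)
a · (b × c) = 2·(-15) + 2·18 + 2·3 = -30 + 36 + 6 = 12

12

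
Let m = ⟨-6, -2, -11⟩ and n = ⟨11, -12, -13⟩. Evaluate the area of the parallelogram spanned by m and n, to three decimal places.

244.281

i: (-2)·(-13) - (-11)·(-12) = 26 - 132 = -106
j: (-11)·11 - (-6)·(-13) = -121 - 78 = -199
k: (-6)·(-12) - (-2)·11 = 72 - (-22) = 94
m × n = (-106, -199, 94)
|m × n| = √((-106)² + (-199)² + 94²) = √59673 ≈ 244.2806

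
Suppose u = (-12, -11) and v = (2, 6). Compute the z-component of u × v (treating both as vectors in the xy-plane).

(-12)·6 - (-11)·2 = -72 - (-22) = -50

-50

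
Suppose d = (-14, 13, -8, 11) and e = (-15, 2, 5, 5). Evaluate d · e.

d · e = (-14)·(-15) + 13·2 + (-8)·5 + 11·5 = 210 + 26 - 40 + 55 = 251

251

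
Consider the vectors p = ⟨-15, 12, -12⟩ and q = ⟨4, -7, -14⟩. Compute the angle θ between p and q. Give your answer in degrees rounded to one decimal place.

86.2

p · q = (-15)·4 + 12·(-7) + (-12)·(-14) = -60 - 84 + 168 = 24
|p|² = 225 + 144 + 144 = 513,  |p| = √513 ≈ 22.649503
|q|² = 16 + 49 + 196 = 261,  |q| = √261 ≈ 16.155494
cos θ = 24 / (22.649503 · 16.155494) ≈ 0.06559
θ = arccos(0.06559) ≈ 86.2°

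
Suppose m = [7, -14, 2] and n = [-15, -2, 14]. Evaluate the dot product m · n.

m · n = 7·(-15) + (-14)·(-2) + 2·14 = -105 + 28 + 28 = -49

-49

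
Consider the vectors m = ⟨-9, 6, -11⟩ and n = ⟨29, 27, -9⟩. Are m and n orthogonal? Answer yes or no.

m · n = (-9)·29 + 6·27 + (-11)·(-9) = -261 + 162 + 99 = 0
Zero, so the vectors are orthogonal.

yes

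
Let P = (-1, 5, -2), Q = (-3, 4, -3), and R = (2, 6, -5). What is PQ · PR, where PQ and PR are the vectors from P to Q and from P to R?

PQ = Q − P = (-2, -1, -1)
PR = R − P = (3, 1, -3)
PQ · PR = (-2)·3 + (-1)·1 + (-1)·(-3) = -6 - 1 + 3 = -4

-4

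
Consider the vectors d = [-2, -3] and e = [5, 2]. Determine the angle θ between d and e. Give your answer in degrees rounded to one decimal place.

d · e = (-2)·5 + (-3)·2 = -10 - 6 = -16
|d|² = 4 + 9 = 13,  |d| = √13 ≈ 3.605551
|e|² = 25 + 4 = 29,  |e| = √29 ≈ 5.385165
cos θ = -16 / (3.605551 · 5.385165) ≈ -0.82404
θ = arccos(-0.82404) ≈ 145.5°

145.5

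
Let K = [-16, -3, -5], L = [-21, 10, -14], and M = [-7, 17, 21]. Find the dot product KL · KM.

-19

KL = L − K = (-5, 13, -9)
KM = M − K = (9, 20, 26)
KL · KM = (-5)·9 + 13·20 + (-9)·26 = -45 + 260 - 234 = -19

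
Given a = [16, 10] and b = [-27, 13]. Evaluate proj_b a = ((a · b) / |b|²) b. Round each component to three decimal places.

(9.080, -4.372)

a · b = 16·(-27) + 10·13 = -432 + 130 = -302
|b|² = 729 + 169 = 898
proj_b a = (-302/898) · (-27, 13) ≈ (9.080, -4.372)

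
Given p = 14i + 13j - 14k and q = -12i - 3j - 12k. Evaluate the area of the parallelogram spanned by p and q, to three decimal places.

406.320

i: 13·(-12) - (-14)·(-3) = -156 - 42 = -198
j: (-14)·(-12) - 14·(-12) = 168 - (-168) = 336
k: 14·(-3) - 13·(-12) = -42 - (-156) = 114
p × q = (-198, 336, 114)
|p × q| = √((-198)² + 336² + 114²) = √165096 ≈ 406.3201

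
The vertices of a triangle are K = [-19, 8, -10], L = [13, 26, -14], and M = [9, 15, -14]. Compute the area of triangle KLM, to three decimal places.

KL = (32, 18, -4),  KM = (28, 7, -4)
i: 18·(-4) - (-4)·7 = -72 - (-28) = -44
j: (-4)·28 - 32·(-4) = -112 - (-128) = 16
k: 32·7 - 18·28 = 224 - 504 = -280
KL × KM = (-44, 16, -280)
|KL × KM| = √80592 ≈ 283.8873
area = ½ · 283.8873 ≈ 141.944

141.944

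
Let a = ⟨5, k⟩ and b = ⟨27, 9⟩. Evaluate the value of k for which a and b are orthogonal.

-15

a · b = 5·27 + k·9 = 135 + 9k
Set equal to 0: 9k = -135, so k = -15.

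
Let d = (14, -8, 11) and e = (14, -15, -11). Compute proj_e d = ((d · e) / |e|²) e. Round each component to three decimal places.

d · e = 14·14 + (-8)·(-15) + 11·(-11) = 196 + 120 - 121 = 195
|e|² = 196 + 225 + 121 = 542
proj_e d = (195/542) · (14, -15, -11) ≈ (5.037, -5.397, -3.958)

(5.037, -5.397, -3.958)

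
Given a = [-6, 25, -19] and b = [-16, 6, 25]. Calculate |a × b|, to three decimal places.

940.602

i: 25·25 - (-19)·6 = 625 - (-114) = 739
j: (-19)·(-16) - (-6)·25 = 304 - (-150) = 454
k: (-6)·6 - 25·(-16) = -36 - (-400) = 364
a × b = (739, 454, 364)
|a × b| = √(739² + 454² + 364²) = √884733 ≈ 940.6025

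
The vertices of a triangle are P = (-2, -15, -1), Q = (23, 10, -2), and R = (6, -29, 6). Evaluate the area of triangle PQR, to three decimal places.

300.795

PQ = (25, 25, -1),  PR = (8, -14, 7)
i: 25·7 - (-1)·(-14) = 175 - 14 = 161
j: (-1)·8 - 25·7 = -8 - 175 = -183
k: 25·(-14) - 25·8 = -350 - 200 = -550
PQ × PR = (161, -183, -550)
|PQ × PR| = √361910 ≈ 601.5896
area = ½ · 601.5896 ≈ 300.795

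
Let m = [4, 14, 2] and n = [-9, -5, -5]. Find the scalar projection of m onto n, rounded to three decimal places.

-10.135

m · n = 4·(-9) + 14·(-5) + 2·(-5) = -36 - 70 - 10 = -116
|n| = √(81 + 25 + 25) = √131 ≈ 11.4455
comp_n m = -116 / √131 ≈ -10.135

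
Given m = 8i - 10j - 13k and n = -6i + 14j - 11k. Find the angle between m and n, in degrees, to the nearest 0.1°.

97.5

m · n = 8·(-6) + (-10)·14 + (-13)·(-11) = -48 - 140 + 143 = -45
|m|² = 64 + 100 + 169 = 333,  |m| = √333 ≈ 18.248288
|n|² = 36 + 196 + 121 = 353,  |n| = √353 ≈ 18.788294
cos θ = -45 / (18.248288 · 18.788294) ≈ -0.13125
θ = arccos(-0.13125) ≈ 97.5°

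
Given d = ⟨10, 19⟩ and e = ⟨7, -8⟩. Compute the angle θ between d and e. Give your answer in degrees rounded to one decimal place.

111.1

d · e = 10·7 + 19·(-8) = 70 - 152 = -82
|d|² = 100 + 361 = 461,  |d| = √461 ≈ 21.470911
|e|² = 49 + 64 = 113,  |e| = √113 ≈ 10.630146
cos θ = -82 / (21.470911 · 10.630146) ≈ -0.35927
θ = arccos(-0.35927) ≈ 111.1°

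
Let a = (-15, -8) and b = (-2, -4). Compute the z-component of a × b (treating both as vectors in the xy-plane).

44

(-15)·(-4) - (-8)·(-2) = 60 - 16 = 44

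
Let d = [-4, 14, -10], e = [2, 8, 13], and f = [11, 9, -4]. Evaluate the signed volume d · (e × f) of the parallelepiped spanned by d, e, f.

e × f:
i: 8·(-4) - 13·9 = -32 - 117 = -149
j: 13·11 - 2·(-4) = 143 - (-8) = 151
k: 2·9 - 8·11 = 18 - 88 = -70
e × f = (-149, 151, -70)
d · (e × f) = (-4)·(-149) + 14·151 + (-10)·(-70) = 596 + 2114 + 700 = 3410

3410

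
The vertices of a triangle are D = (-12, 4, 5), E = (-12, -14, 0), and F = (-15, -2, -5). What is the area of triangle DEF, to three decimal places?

80.064

DE = (0, -18, -5),  DF = (-3, -6, -10)
i: (-18)·(-10) - (-5)·(-6) = 180 - 30 = 150
j: (-5)·(-3) - 0·(-10) = 15 - 0 = 15
k: 0·(-6) - (-18)·(-3) = 0 - 54 = -54
DE × DF = (150, 15, -54)
|DE × DF| = √25641 ≈ 160.1281
area = ½ · 160.1281 ≈ 80.064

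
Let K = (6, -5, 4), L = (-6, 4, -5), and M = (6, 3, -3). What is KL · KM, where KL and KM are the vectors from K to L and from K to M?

KL = L − K = (-12, 9, -9)
KM = M − K = (0, 8, -7)
KL · KM = (-12)·0 + 9·8 + (-9)·(-7) = 0 + 72 + 63 = 135

135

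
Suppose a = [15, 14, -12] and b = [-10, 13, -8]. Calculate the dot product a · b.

128

a · b = 15·(-10) + 14·13 + (-12)·(-8) = -150 + 182 + 96 = 128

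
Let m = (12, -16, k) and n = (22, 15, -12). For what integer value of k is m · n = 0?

2

m · n = 12·22 + (-16)·15 + k·(-12) = 24 - 12k
Set equal to 0: -12k = -24, so k = 2.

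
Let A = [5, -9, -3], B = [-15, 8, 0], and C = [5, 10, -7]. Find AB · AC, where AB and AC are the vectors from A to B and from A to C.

AB = B − A = (-20, 17, 3)
AC = C − A = (0, 19, -4)
AB · AC = (-20)·0 + 17·19 + 3·(-4) = 0 + 323 - 12 = 311

311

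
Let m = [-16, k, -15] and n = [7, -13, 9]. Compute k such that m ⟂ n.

m · n = (-16)·7 + k·(-13) + (-15)·9 = -247 - 13k
Set equal to 0: -13k = 247, so k = -19.

-19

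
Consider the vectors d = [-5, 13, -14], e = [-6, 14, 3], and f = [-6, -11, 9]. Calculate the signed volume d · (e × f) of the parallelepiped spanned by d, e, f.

-2427

e × f:
i: 14·9 - 3·(-11) = 126 - (-33) = 159
j: 3·(-6) - (-6)·9 = -18 - (-54) = 36
k: (-6)·(-11) - 14·(-6) = 66 - (-84) = 150
e × f = (159, 36, 150)
d · (e × f) = (-5)·159 + 13·36 + (-14)·150 = -795 + 468 - 2100 = -2427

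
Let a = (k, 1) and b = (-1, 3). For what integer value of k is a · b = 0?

3

a · b = k·(-1) + 1·3 = 3 - 1k
Set equal to 0: -1k = -3, so k = 3.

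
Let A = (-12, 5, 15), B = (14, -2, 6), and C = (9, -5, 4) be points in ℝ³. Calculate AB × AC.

AB = (26, -7, -9)
AC = (21, -10, -11)
i: (-7)·(-11) - (-9)·(-10) = 77 - 90 = -13
j: (-9)·21 - 26·(-11) = -189 - (-286) = 97
k: 26·(-10) - (-7)·21 = -260 - (-147) = -113
AB × AC = (-13, 97, -113)

(-13, 97, -113)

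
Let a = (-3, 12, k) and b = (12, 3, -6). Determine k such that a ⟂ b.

0

a · b = (-3)·12 + 12·3 + k·(-6) = 0 - 6k
Set equal to 0: -6k = 0, so k = 0.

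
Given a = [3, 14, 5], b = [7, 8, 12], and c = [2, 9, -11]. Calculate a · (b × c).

1061

b × c:
i: 8·(-11) - 12·9 = -88 - 108 = -196
j: 12·2 - 7·(-11) = 24 - (-77) = 101
k: 7·9 - 8·2 = 63 - 16 = 47
b × c = (-196, 101, 47)
a · (b × c) = 3·(-196) + 14·101 + 5·47 = -588 + 1414 + 235 = 1061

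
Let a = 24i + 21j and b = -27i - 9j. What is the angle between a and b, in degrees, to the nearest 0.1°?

a · b = 24·(-27) + 21·(-9) = -648 - 189 = -837
|a|² = 576 + 441 = 1017,  |a| = √1017 ≈ 31.890437
|b|² = 729 + 81 = 810,  |b| = √810 ≈ 28.460499
cos θ = -837 / (31.890437 · 28.460499) ≈ -0.92219
θ = arccos(-0.92219) ≈ 157.2°

157.2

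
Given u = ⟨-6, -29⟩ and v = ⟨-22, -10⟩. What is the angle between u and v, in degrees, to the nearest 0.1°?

53.9

u · v = (-6)·(-22) + (-29)·(-10) = 132 + 290 = 422
|u|² = 36 + 841 = 877,  |u| = √877 ≈ 29.614186
|v|² = 484 + 100 = 584,  |v| = √584 ≈ 24.166092
cos θ = 422 / (29.614186 · 24.166092) ≈ 0.58967
θ = arccos(0.58967) ≈ 53.9°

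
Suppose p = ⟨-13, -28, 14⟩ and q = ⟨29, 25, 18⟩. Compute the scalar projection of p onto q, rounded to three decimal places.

-19.500

p · q = (-13)·29 + (-28)·25 + 14·18 = -377 - 700 + 252 = -825
|q| = √(841 + 625 + 324) = √1790 ≈ 42.3084
comp_q p = -825 / √1790 ≈ -19.500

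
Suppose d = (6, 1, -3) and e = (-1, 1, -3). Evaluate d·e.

4

d · e = 6·(-1) + 1·1 + (-3)·(-3) = -6 + 1 + 9 = 4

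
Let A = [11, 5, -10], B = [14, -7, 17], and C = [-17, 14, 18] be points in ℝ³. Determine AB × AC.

(-579, -840, -309)

AB = (3, -12, 27)
AC = (-28, 9, 28)
i: (-12)·28 - 27·9 = -336 - 243 = -579
j: 27·(-28) - 3·28 = -756 - 84 = -840
k: 3·9 - (-12)·(-28) = 27 - 336 = -309
AB × AC = (-579, -840, -309)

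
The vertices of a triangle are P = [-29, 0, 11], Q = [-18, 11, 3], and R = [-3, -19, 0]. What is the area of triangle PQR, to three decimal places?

285.973

PQ = (11, 11, -8),  PR = (26, -19, -11)
i: 11·(-11) - (-8)·(-19) = -121 - 152 = -273
j: (-8)·26 - 11·(-11) = -208 - (-121) = -87
k: 11·(-19) - 11·26 = -209 - 286 = -495
PQ × PR = (-273, -87, -495)
|PQ × PR| = √327123 ≈ 571.9467
area = ½ · 571.9467 ≈ 285.973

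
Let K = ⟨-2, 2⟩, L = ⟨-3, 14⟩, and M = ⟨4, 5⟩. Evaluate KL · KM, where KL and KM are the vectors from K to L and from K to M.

KL = L − K = (-1, 12)
KM = M − K = (6, 3)
KL · KM = (-1)·6 + 12·3 = -6 + 36 = 30

30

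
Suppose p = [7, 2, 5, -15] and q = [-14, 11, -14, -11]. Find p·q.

p · q = 7·(-14) + 2·11 + 5·(-14) + (-15)·(-11) = -98 + 22 - 70 + 165 = 19

19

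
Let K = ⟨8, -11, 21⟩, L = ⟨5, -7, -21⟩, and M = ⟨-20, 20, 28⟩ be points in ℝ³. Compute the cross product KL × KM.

KL = (-3, 4, -42)
KM = (-28, 31, 7)
i: 4·7 - (-42)·31 = 28 - (-1302) = 1330
j: (-42)·(-28) - (-3)·7 = 1176 - (-21) = 1197
k: (-3)·31 - 4·(-28) = -93 - (-112) = 19
KL × KM = (1330, 1197, 19)

(1330, 1197, 19)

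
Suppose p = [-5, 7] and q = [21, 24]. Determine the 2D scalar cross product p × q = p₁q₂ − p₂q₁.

-267

(-5)·24 - 7·21 = -120 - 147 = -267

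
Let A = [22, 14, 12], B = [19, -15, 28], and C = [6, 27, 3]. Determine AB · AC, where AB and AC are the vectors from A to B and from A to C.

-473

AB = B − A = (-3, -29, 16)
AC = C − A = (-16, 13, -9)
AB · AC = (-3)·(-16) + (-29)·13 + 16·(-9) = 48 - 377 - 144 = -473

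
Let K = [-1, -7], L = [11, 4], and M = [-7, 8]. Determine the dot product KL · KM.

KL = L − K = (12, 11)
KM = M − K = (-6, 15)
KL · KM = 12·(-6) + 11·15 = -72 + 165 = 93

93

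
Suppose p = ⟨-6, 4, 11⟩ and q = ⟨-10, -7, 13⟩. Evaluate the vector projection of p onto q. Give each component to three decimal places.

p · q = (-6)·(-10) + 4·(-7) + 11·13 = 60 - 28 + 143 = 175
|q|² = 100 + 49 + 169 = 318
proj_q p = (175/318) · (-10, -7, 13) ≈ (-5.503, -3.852, 7.154)

(-5.503, -3.852, 7.154)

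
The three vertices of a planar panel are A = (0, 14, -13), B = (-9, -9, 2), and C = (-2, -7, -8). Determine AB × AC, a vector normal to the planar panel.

(200, 15, 143)

AB = (-9, -23, 15)
AC = (-2, -21, 5)
i: (-23)·5 - 15·(-21) = -115 - (-315) = 200
j: 15·(-2) - (-9)·5 = -30 - (-45) = 15
k: (-9)·(-21) - (-23)·(-2) = 189 - 46 = 143
AB × AC = (200, 15, 143)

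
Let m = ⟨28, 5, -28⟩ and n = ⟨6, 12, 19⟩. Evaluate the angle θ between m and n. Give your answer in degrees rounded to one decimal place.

109.1

m · n = 28·6 + 5·12 + (-28)·19 = 168 + 60 - 532 = -304
|m|² = 784 + 25 + 784 = 1593,  |m| = √1593 ≈ 39.912404
|n|² = 36 + 144 + 361 = 541,  |n| = √541 ≈ 23.259407
cos θ = -304 / (39.912404 · 23.259407) ≈ -0.32747
θ = arccos(-0.32747) ≈ 109.1°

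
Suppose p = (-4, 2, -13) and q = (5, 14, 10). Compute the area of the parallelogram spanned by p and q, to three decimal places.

i: 2·10 - (-13)·14 = 20 - (-182) = 202
j: (-13)·5 - (-4)·10 = -65 - (-40) = -25
k: (-4)·14 - 2·5 = -56 - 10 = -66
p × q = (202, -25, -66)
|p × q| = √(202² + (-25)² + (-66)²) = √45785 ≈ 213.9743

213.974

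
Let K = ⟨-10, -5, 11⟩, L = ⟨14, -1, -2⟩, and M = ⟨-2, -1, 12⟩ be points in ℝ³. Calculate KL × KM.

(56, -128, 64)

KL = (24, 4, -13)
KM = (8, 4, 1)
i: 4·1 - (-13)·4 = 4 - (-52) = 56
j: (-13)·8 - 24·1 = -104 - 24 = -128
k: 24·4 - 4·8 = 96 - 32 = 64
KL × KM = (56, -128, 64)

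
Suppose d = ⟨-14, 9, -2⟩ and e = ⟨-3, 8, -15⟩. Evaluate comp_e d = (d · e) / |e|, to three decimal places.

8.342

d · e = (-14)·(-3) + 9·8 + (-2)·(-15) = 42 + 72 + 30 = 144
|e| = √(9 + 64 + 225) = √298 ≈ 17.2627
comp_e d = 144 / √298 ≈ 8.342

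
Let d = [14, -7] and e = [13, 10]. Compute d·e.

d · e = 14·13 + (-7)·10 = 182 - 70 = 112

112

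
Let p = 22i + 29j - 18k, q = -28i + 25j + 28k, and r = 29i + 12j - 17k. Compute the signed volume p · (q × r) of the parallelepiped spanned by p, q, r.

12100

q × r:
i: 25·(-17) - 28·12 = -425 - 336 = -761
j: 28·29 - (-28)·(-17) = 812 - 476 = 336
k: (-28)·12 - 25·29 = -336 - 725 = -1061
q × r = (-761, 336, -1061)
p · (q × r) = 22·(-761) + 29·336 + (-18)·(-1061) = -16742 + 9744 + 19098 = 12100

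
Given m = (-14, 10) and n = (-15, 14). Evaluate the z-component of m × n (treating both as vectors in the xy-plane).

(-14)·14 - 10·(-15) = -196 - (-150) = -46

-46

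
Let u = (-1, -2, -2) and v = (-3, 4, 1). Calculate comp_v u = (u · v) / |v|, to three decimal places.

u · v = (-1)·(-3) + (-2)·4 + (-2)·1 = 3 - 8 - 2 = -7
|v| = √(9 + 16 + 1) = √26 ≈ 5.0990
comp_v u = -7 / √26 ≈ -1.373

-1.373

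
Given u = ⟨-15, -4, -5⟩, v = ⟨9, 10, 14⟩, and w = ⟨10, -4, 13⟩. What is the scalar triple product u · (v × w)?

-2202

v × w:
i: 10·13 - 14·(-4) = 130 - (-56) = 186
j: 14·10 - 9·13 = 140 - 117 = 23
k: 9·(-4) - 10·10 = -36 - 100 = -136
v × w = (186, 23, -136)
u · (v × w) = (-15)·186 + (-4)·23 + (-5)·(-136) = -2790 - 92 + 680 = -2202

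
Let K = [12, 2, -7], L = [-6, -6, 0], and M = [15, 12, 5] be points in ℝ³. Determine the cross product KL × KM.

(-166, 237, -156)

KL = (-18, -8, 7)
KM = (3, 10, 12)
i: (-8)·12 - 7·10 = -96 - 70 = -166
j: 7·3 - (-18)·12 = 21 - (-216) = 237
k: (-18)·10 - (-8)·3 = -180 - (-24) = -156
KL × KM = (-166, 237, -156)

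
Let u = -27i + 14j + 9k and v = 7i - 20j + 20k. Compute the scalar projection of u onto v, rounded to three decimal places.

-9.918

u · v = (-27)·7 + 14·(-20) + 9·20 = -189 - 280 + 180 = -289
|v| = √(49 + 400 + 400) = √849 ≈ 29.1376
comp_v u = -289 / √849 ≈ -9.918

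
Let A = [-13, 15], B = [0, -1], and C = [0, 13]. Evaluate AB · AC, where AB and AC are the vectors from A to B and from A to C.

201

AB = B − A = (13, -16)
AC = C − A = (13, -2)
AB · AC = 13·13 + (-16)·(-2) = 169 + 32 = 201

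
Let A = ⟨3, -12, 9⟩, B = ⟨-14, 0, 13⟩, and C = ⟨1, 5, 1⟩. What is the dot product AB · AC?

206

AB = B − A = (-17, 12, 4)
AC = C − A = (-2, 17, -8)
AB · AC = (-17)·(-2) + 12·17 + 4·(-8) = 34 + 204 - 32 = 206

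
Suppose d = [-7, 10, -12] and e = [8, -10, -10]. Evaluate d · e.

d · e = (-7)·8 + 10·(-10) + (-12)·(-10) = -56 - 100 + 120 = -36

-36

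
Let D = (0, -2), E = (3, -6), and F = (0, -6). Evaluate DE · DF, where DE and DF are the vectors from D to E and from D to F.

DE = E − D = (3, -4)
DF = F − D = (0, -4)
DE · DF = 3·0 + (-4)·(-4) = 0 + 16 = 16

16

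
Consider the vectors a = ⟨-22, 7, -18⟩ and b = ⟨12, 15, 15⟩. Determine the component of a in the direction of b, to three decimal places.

-17.602

a · b = (-22)·12 + 7·15 + (-18)·15 = -264 + 105 - 270 = -429
|b| = √(144 + 225 + 225) = √594 ≈ 24.3721
comp_b a = -429 / √594 ≈ -17.602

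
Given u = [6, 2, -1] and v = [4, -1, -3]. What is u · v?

u · v = 6·4 + 2·(-1) + (-1)·(-3) = 24 - 2 + 3 = 25

25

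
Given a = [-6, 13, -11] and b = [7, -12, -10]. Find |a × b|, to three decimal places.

296.267

i: 13·(-10) - (-11)·(-12) = -130 - 132 = -262
j: (-11)·7 - (-6)·(-10) = -77 - 60 = -137
k: (-6)·(-12) - 13·7 = 72 - 91 = -19
a × b = (-262, -137, -19)
|a × b| = √((-262)² + (-137)² + (-19)²) = √87774 ≈ 296.2668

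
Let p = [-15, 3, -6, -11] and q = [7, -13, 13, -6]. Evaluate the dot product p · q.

-156

p · q = (-15)·7 + 3·(-13) + (-6)·13 + (-11)·(-6) = -105 - 39 - 78 + 66 = -156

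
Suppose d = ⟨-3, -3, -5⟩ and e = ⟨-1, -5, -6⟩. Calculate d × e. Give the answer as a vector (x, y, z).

(-7, -13, 12)

i: (-3)·(-6) - (-5)·(-5) = 18 - 25 = -7
j: (-5)·(-1) - (-3)·(-6) = 5 - 18 = -13
k: (-3)·(-5) - (-3)·(-1) = 15 - 3 = 12
d × e = (-7, -13, 12)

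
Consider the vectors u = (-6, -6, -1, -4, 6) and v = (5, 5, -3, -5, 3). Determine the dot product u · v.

-19

u · v = (-6)·5 + (-6)·5 + (-1)·(-3) + (-4)·(-5) + 6·3 = -30 - 30 + 3 + 20 + 18 = -19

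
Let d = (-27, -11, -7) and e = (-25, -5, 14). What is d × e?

i: (-11)·14 - (-7)·(-5) = -154 - 35 = -189
j: (-7)·(-25) - (-27)·14 = 175 - (-378) = 553
k: (-27)·(-5) - (-11)·(-25) = 135 - 275 = -140
d × e = (-189, 553, -140)

(-189, 553, -140)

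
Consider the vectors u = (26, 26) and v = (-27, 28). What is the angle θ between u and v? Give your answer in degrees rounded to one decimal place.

89.0

u · v = 26·(-27) + 26·28 = -702 + 728 = 26
|u|² = 676 + 676 = 1352,  |u| = √1352 ≈ 36.769553
|v|² = 729 + 784 = 1513,  |v| = √1513 ≈ 38.897301
cos θ = 26 / (36.769553 · 38.897301) ≈ 0.01818
θ = arccos(0.01818) ≈ 89.0°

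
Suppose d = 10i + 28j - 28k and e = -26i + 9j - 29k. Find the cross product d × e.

i: 28·(-29) - (-28)·9 = -812 - (-252) = -560
j: (-28)·(-26) - 10·(-29) = 728 - (-290) = 1018
k: 10·9 - 28·(-26) = 90 - (-728) = 818
d × e = (-560, 1018, 818)

(-560, 1018, 818)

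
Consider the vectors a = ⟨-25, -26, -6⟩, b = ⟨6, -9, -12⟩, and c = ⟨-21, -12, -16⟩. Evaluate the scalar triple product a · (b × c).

b × c:
i: (-9)·(-16) - (-12)·(-12) = 144 - 144 = 0
j: (-12)·(-21) - 6·(-16) = 252 - (-96) = 348
k: 6·(-12) - (-9)·(-21) = -72 - 189 = -261
b × c = (0, 348, -261)
a · (b × c) = (-25)·0 + (-26)·348 + (-6)·(-261) = 0 - 9048 + 1566 = -7482

-7482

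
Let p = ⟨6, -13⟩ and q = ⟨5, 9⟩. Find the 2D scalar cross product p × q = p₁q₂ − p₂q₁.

119

6·9 - (-13)·5 = 54 - (-65) = 119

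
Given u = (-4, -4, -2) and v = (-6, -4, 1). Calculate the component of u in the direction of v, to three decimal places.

5.220

u · v = (-4)·(-6) + (-4)·(-4) + (-2)·1 = 24 + 16 - 2 = 38
|v| = √(36 + 16 + 1) = √53 ≈ 7.2801
comp_v u = 38 / √53 ≈ 5.220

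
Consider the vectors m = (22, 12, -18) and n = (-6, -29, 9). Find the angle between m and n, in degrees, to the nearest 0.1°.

132.2

m · n = 22·(-6) + 12·(-29) + (-18)·9 = -132 - 348 - 162 = -642
|m|² = 484 + 144 + 324 = 952,  |m| = √952 ≈ 30.854497
|n|² = 36 + 841 + 81 = 958,  |n| = √958 ≈ 30.951575
cos θ = -642 / (30.854497 · 30.951575) ≈ -0.67225
θ = arccos(-0.67225) ≈ 132.2°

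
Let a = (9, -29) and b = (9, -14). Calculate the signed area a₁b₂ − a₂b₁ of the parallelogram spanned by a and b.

9·(-14) - (-29)·9 = -126 - (-261) = 135

135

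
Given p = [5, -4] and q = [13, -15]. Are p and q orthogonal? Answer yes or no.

p · q = 5·13 + (-4)·(-15) = 65 + 60 = 125
Nonzero, so the vectors are not orthogonal.

no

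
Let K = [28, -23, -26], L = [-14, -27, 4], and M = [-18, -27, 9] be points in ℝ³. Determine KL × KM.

(-20, 90, -16)

KL = (-42, -4, 30)
KM = (-46, -4, 35)
i: (-4)·35 - 30·(-4) = -140 - (-120) = -20
j: 30·(-46) - (-42)·35 = -1380 - (-1470) = 90
k: (-42)·(-4) - (-4)·(-46) = 168 - 184 = -16
KL × KM = (-20, 90, -16)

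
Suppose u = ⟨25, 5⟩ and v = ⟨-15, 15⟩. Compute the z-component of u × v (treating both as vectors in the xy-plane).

25·15 - 5·(-15) = 375 - (-75) = 450

450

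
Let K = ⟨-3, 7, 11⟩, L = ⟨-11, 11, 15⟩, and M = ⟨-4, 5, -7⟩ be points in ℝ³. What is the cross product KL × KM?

KL = (-8, 4, 4)
KM = (-1, -2, -18)
i: 4·(-18) - 4·(-2) = -72 - (-8) = -64
j: 4·(-1) - (-8)·(-18) = -4 - 144 = -148
k: (-8)·(-2) - 4·(-1) = 16 - (-4) = 20
KL × KM = (-64, -148, 20)

(-64, -148, 20)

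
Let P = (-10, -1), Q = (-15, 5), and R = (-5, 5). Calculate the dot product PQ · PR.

11

PQ = Q − P = (-5, 6)
PR = R − P = (5, 6)
PQ · PR = (-5)·5 + 6·6 = -25 + 36 = 11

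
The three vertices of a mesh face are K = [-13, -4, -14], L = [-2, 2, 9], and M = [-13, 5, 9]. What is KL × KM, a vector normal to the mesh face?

KL = (11, 6, 23)
KM = (0, 9, 23)
i: 6·23 - 23·9 = 138 - 207 = -69
j: 23·0 - 11·23 = 0 - 253 = -253
k: 11·9 - 6·0 = 99 - 0 = 99
KL × KM = (-69, -253, 99)

(-69, -253, 99)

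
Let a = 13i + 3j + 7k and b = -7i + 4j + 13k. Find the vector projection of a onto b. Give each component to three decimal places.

a · b = 13·(-7) + 3·4 + 7·13 = -91 + 12 + 91 = 12
|b|² = 49 + 16 + 169 = 234
proj_b a = (12/234) · (-7, 4, 13) ≈ (-0.359, 0.205, 0.667)

(-0.359, 0.205, 0.667)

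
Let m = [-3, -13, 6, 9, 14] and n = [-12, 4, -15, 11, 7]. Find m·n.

m · n = (-3)·(-12) + (-13)·4 + 6·(-15) + 9·11 + 14·7 = 36 - 52 - 90 + 99 + 98 = 91

91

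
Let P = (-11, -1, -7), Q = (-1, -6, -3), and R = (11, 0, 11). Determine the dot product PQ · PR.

287

PQ = Q − P = (10, -5, 4)
PR = R − P = (22, 1, 18)
PQ · PR = 10·22 + (-5)·1 + 4·18 = 220 - 5 + 72 = 287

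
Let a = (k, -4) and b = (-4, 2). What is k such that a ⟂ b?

-2

a · b = k·(-4) + (-4)·2 = -8 - 4k
Set equal to 0: -4k = 8, so k = -2.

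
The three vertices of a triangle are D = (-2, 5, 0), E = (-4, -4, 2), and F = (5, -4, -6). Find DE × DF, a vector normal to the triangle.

DE = (-2, -9, 2)
DF = (7, -9, -6)
i: (-9)·(-6) - 2·(-9) = 54 - (-18) = 72
j: 2·7 - (-2)·(-6) = 14 - 12 = 2
k: (-2)·(-9) - (-9)·7 = 18 - (-63) = 81
DE × DF = (72, 2, 81)

(72, 2, 81)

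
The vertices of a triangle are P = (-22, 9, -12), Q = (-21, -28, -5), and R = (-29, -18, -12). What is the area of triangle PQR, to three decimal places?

PQ = (1, -37, 7),  PR = (-7, -27, 0)
i: (-37)·0 - 7·(-27) = 0 - (-189) = 189
j: 7·(-7) - 1·0 = -49 - 0 = -49
k: 1·(-27) - (-37)·(-7) = -27 - 259 = -286
PQ × PR = (189, -49, -286)
|PQ × PR| = √119918 ≈ 346.2918
area = ½ · 346.2918 ≈ 173.146

173.146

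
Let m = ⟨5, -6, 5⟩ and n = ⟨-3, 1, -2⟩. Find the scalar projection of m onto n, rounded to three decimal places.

m · n = 5·(-3) + (-6)·1 + 5·(-2) = -15 - 6 - 10 = -31
|n| = √(9 + 1 + 4) = √14 ≈ 3.7417
comp_n m = -31 / √14 ≈ -8.285

-8.285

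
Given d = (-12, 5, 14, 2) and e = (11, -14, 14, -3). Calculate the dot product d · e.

-12

d · e = (-12)·11 + 5·(-14) + 14·14 + 2·(-3) = -132 - 70 + 196 - 6 = -12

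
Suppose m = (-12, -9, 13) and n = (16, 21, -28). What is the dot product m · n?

m · n = (-12)·16 + (-9)·21 + 13·(-28) = -192 - 189 - 364 = -745

-745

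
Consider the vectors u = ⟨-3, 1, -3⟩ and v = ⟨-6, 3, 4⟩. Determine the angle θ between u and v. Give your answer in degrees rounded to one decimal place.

u · v = (-3)·(-6) + 1·3 + (-3)·4 = 18 + 3 - 12 = 9
|u|² = 9 + 1 + 9 = 19,  |u| = √19 ≈ 4.358899
|v|² = 36 + 9 + 16 = 61,  |v| = √61 ≈ 7.810250
cos θ = 9 / (4.358899 · 7.810250) ≈ 0.26436
θ = arccos(0.26436) ≈ 74.7°

74.7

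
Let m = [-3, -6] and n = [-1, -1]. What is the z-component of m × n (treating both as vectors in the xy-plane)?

(-3)·(-1) - (-6)·(-1) = 3 - 6 = -3

-3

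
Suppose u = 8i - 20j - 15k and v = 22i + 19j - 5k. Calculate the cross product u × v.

(385, -290, 592)

i: (-20)·(-5) - (-15)·19 = 100 - (-285) = 385
j: (-15)·22 - 8·(-5) = -330 - (-40) = -290
k: 8·19 - (-20)·22 = 152 - (-440) = 592
u × v = (385, -290, 592)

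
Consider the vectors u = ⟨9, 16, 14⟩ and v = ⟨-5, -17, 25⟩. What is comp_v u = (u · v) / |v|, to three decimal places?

1.077

u · v = 9·(-5) + 16·(-17) + 14·25 = -45 - 272 + 350 = 33
|v| = √(25 + 289 + 625) = √939 ≈ 30.6431
comp_v u = 33 / √939 ≈ 1.077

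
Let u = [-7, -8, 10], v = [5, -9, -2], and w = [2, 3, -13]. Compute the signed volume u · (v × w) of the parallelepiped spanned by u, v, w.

v × w:
i: (-9)·(-13) - (-2)·3 = 117 - (-6) = 123
j: (-2)·2 - 5·(-13) = -4 - (-65) = 61
k: 5·3 - (-9)·2 = 15 - (-18) = 33
v × w = (123, 61, 33)
u · (v × w) = (-7)·123 + (-8)·61 + 10·33 = -861 - 488 + 330 = -1019

-1019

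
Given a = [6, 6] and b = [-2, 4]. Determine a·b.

a · b = 6·(-2) + 6·4 = -12 + 24 = 12

12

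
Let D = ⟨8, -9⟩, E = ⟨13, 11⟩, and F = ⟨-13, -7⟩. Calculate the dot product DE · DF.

DE = E − D = (5, 20)
DF = F − D = (-21, 2)
DE · DF = 5·(-21) + 20·2 = -105 + 40 = -65

-65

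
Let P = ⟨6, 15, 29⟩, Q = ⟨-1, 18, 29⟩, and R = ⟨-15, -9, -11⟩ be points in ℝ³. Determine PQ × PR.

PQ = (-7, 3, 0)
PR = (-21, -24, -40)
i: 3·(-40) - 0·(-24) = -120 - 0 = -120
j: 0·(-21) - (-7)·(-40) = 0 - 280 = -280
k: (-7)·(-24) - 3·(-21) = 168 - (-63) = 231
PQ × PR = (-120, -280, 231)

(-120, -280, 231)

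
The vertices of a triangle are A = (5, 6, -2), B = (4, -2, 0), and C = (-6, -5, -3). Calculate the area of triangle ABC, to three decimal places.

42.889

AB = (-1, -8, 2),  AC = (-11, -11, -1)
i: (-8)·(-1) - 2·(-11) = 8 - (-22) = 30
j: 2·(-11) - (-1)·(-1) = -22 - 1 = -23
k: (-1)·(-11) - (-8)·(-11) = 11 - 88 = -77
AB × AC = (30, -23, -77)
|AB × AC| = √7358 ≈ 85.7788
area = ½ · 85.7788 ≈ 42.889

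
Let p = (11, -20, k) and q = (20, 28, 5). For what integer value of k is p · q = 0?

p · q = 11·20 + (-20)·28 + k·5 = -340 + 5k
Set equal to 0: 5k = 340, so k = 68.

68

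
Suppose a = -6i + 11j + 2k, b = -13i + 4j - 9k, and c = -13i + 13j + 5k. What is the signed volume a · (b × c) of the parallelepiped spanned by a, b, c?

946

b × c:
i: 4·5 - (-9)·13 = 20 - (-117) = 137
j: (-9)·(-13) - (-13)·5 = 117 - (-65) = 182
k: (-13)·13 - 4·(-13) = -169 - (-52) = -117
b × c = (137, 182, -117)
a · (b × c) = (-6)·137 + 11·182 + 2·(-117) = -822 + 2002 - 234 = 946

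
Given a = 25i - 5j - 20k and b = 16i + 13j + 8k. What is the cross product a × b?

(220, -520, 405)

i: (-5)·8 - (-20)·13 = -40 - (-260) = 220
j: (-20)·16 - 25·8 = -320 - 200 = -520
k: 25·13 - (-5)·16 = 325 - (-80) = 405
a × b = (220, -520, 405)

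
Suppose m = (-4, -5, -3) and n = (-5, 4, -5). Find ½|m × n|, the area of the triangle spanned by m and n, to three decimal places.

27.726

i: (-5)·(-5) - (-3)·4 = 25 - (-12) = 37
j: (-3)·(-5) - (-4)·(-5) = 15 - 20 = -5
k: (-4)·4 - (-5)·(-5) = -16 - 25 = -41
m × n = (37, -5, -41)
|m × n| = √(37² + (-5)² + (-41)²) = √3075 ≈ 55.4527
area = ½ · 55.4527 ≈ 27.726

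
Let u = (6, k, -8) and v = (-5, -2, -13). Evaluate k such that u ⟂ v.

37

u · v = 6·(-5) + k·(-2) + (-8)·(-13) = 74 - 2k
Set equal to 0: -2k = -74, so k = 37.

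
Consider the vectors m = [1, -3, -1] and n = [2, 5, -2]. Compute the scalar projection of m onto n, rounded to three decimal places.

m · n = 1·2 + (-3)·5 + (-1)·(-2) = 2 - 15 + 2 = -11
|n| = √(4 + 25 + 4) = √33 ≈ 5.7446
comp_n m = -11 / √33 ≈ -1.915

-1.915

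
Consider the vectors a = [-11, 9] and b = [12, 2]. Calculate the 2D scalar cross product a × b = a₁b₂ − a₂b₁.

-130

(-11)·2 - 9·12 = -22 - 108 = -130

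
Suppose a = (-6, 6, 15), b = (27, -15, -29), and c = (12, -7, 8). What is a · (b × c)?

b × c:
i: (-15)·8 - (-29)·(-7) = -120 - 203 = -323
j: (-29)·12 - 27·8 = -348 - 216 = -564
k: 27·(-7) - (-15)·12 = -189 - (-180) = -9
b × c = (-323, -564, -9)
a · (b × c) = (-6)·(-323) + 6·(-564) + 15·(-9) = 1938 - 3384 - 135 = -1581

-1581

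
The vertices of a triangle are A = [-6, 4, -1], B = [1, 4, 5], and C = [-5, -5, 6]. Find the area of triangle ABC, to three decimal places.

46.728

AB = (7, 0, 6),  AC = (1, -9, 7)
i: 0·7 - 6·(-9) = 0 - (-54) = 54
j: 6·1 - 7·7 = 6 - 49 = -43
k: 7·(-9) - 0·1 = -63 - 0 = -63
AB × AC = (54, -43, -63)
|AB × AC| = √8734 ≈ 93.4559
area = ½ · 93.4559 ≈ 46.728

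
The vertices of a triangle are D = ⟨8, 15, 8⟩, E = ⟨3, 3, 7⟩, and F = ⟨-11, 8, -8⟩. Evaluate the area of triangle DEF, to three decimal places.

DE = (-5, -12, -1),  DF = (-19, -7, -16)
i: (-12)·(-16) - (-1)·(-7) = 192 - 7 = 185
j: (-1)·(-19) - (-5)·(-16) = 19 - 80 = -61
k: (-5)·(-7) - (-12)·(-19) = 35 - 228 = -193
DE × DF = (185, -61, -193)
|DE × DF| = √75195 ≈ 274.2171
area = ½ · 274.2171 ≈ 137.109

137.109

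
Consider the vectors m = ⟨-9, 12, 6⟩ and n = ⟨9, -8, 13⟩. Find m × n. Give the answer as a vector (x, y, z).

i: 12·13 - 6·(-8) = 156 - (-48) = 204
j: 6·9 - (-9)·13 = 54 - (-117) = 171
k: (-9)·(-8) - 12·9 = 72 - 108 = -36
m × n = (204, 171, -36)

(204, 171, -36)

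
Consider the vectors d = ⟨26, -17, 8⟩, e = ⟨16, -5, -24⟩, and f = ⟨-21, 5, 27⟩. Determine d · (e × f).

e × f:
i: (-5)·27 - (-24)·5 = -135 - (-120) = -15
j: (-24)·(-21) - 16·27 = 504 - 432 = 72
k: 16·5 - (-5)·(-21) = 80 - 105 = -25
e × f = (-15, 72, -25)
d · (e × f) = 26·(-15) + (-17)·72 + 8·(-25) = -390 - 1224 - 200 = -1814

-1814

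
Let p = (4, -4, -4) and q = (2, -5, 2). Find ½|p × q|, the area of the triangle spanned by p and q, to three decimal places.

i: (-4)·2 - (-4)·(-5) = -8 - 20 = -28
j: (-4)·2 - 4·2 = -8 - 8 = -16
k: 4·(-5) - (-4)·2 = -20 - (-8) = -12
p × q = (-28, -16, -12)
|p × q| = √((-28)² + (-16)² + (-12)²) = √1184 ≈ 34.4093
area = ½ · 34.4093 ≈ 17.205

17.205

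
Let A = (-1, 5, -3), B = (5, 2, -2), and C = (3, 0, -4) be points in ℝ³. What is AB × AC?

AB = (6, -3, 1)
AC = (4, -5, -1)
i: (-3)·(-1) - 1·(-5) = 3 - (-5) = 8
j: 1·4 - 6·(-1) = 4 - (-6) = 10
k: 6·(-5) - (-3)·4 = -30 - (-12) = -18
AB × AC = (8, 10, -18)

(8, 10, -18)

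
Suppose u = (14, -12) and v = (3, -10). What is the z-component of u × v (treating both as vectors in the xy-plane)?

14·(-10) - (-12)·3 = -140 - (-36) = -104

-104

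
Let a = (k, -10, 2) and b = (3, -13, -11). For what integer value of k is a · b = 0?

-36

a · b = k·3 + (-10)·(-13) + 2·(-11) = 108 + 3k
Set equal to 0: 3k = -108, so k = -36.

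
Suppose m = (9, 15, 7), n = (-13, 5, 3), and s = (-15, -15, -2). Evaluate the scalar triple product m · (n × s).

1140

n × s:
i: 5·(-2) - 3·(-15) = -10 - (-45) = 35
j: 3·(-15) - (-13)·(-2) = -45 - 26 = -71
k: (-13)·(-15) - 5·(-15) = 195 - (-75) = 270
n × s = (35, -71, 270)
m · (n × s) = 9·35 + 15·(-71) + 7·270 = 315 - 1065 + 1890 = 1140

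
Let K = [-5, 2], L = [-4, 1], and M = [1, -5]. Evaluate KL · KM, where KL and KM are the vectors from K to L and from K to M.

13

KL = L − K = (1, -1)
KM = M − K = (6, -7)
KL · KM = 1·6 + (-1)·(-7) = 6 + 7 = 13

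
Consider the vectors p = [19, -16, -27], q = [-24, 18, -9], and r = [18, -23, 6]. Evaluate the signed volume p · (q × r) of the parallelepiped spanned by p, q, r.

q × r:
i: 18·6 - (-9)·(-23) = 108 - 207 = -99
j: (-9)·18 - (-24)·6 = -162 - (-144) = -18
k: (-24)·(-23) - 18·18 = 552 - 324 = 228
q × r = (-99, -18, 228)
p · (q × r) = 19·(-99) + (-16)·(-18) + (-27)·228 = -1881 + 288 - 6156 = -7749

-7749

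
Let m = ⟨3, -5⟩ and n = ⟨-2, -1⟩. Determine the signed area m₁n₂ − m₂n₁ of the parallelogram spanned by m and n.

-13

3·(-1) - (-5)·(-2) = -3 - 10 = -13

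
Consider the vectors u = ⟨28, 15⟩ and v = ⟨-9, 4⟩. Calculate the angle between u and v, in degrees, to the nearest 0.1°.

127.9

u · v = 28·(-9) + 15·4 = -252 + 60 = -192
|u|² = 784 + 225 = 1009,  |u| = √1009 ≈ 31.764760
|v|² = 81 + 16 = 97,  |v| = √97 ≈ 9.848858
cos θ = -192 / (31.764760 · 9.848858) ≈ -0.61372
θ = arccos(-0.61372) ≈ 127.9°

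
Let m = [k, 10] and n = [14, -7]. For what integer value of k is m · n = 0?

5

m · n = k·14 + 10·(-7) = -70 + 14k
Set equal to 0: 14k = 70, so k = 5.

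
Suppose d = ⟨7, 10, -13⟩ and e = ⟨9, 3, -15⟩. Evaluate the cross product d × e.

i: 10·(-15) - (-13)·3 = -150 - (-39) = -111
j: (-13)·9 - 7·(-15) = -117 - (-105) = -12
k: 7·3 - 10·9 = 21 - 90 = -69
d × e = (-111, -12, -69)

(-111, -12, -69)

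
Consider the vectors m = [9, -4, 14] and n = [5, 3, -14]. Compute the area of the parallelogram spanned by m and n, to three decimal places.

i: (-4)·(-14) - 14·3 = 56 - 42 = 14
j: 14·5 - 9·(-14) = 70 - (-126) = 196
k: 9·3 - (-4)·5 = 27 - (-20) = 47
m × n = (14, 196, 47)
|m × n| = √(14² + 196² + 47²) = √40821 ≈ 202.0421

202.042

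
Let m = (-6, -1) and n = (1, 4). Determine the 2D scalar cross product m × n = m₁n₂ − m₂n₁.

(-6)·4 - (-1)·1 = -24 - (-1) = -23

-23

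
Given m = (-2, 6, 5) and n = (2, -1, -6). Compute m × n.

(-31, -2, -10)

i: 6·(-6) - 5·(-1) = -36 - (-5) = -31
j: 5·2 - (-2)·(-6) = 10 - 12 = -2
k: (-2)·(-1) - 6·2 = 2 - 12 = -10
m × n = (-31, -2, -10)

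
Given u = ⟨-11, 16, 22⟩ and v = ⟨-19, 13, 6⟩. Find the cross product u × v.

i: 16·6 - 22·13 = 96 - 286 = -190
j: 22·(-19) - (-11)·6 = -418 - (-66) = -352
k: (-11)·13 - 16·(-19) = -143 - (-304) = 161
u × v = (-190, -352, 161)

(-190, -352, 161)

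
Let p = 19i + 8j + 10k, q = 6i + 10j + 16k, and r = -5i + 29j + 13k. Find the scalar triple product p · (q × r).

q × r:
i: 10·13 - 16·29 = 130 - 464 = -334
j: 16·(-5) - 6·13 = -80 - 78 = -158
k: 6·29 - 10·(-5) = 174 - (-50) = 224
q × r = (-334, -158, 224)
p · (q × r) = 19·(-334) + 8·(-158) + 10·224 = -6346 - 1264 + 2240 = -5370

-5370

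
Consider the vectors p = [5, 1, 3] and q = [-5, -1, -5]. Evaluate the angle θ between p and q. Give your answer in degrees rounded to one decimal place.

p · q = 5·(-5) + 1·(-1) + 3·(-5) = -25 - 1 - 15 = -41
|p|² = 25 + 1 + 9 = 35,  |p| = √35 ≈ 5.916080
|q|² = 25 + 1 + 25 = 51,  |q| = √51 ≈ 7.141428
cos θ = -41 / (5.916080 · 7.141428) ≈ -0.97043
θ = arccos(-0.97043) ≈ 166.0°

166.0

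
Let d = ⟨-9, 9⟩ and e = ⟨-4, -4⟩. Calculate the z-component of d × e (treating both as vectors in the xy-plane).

72

(-9)·(-4) - 9·(-4) = 36 - (-36) = 72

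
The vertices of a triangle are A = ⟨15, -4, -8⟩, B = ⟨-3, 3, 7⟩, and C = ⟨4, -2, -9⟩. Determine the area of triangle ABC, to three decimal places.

AB = (-18, 7, 15),  AC = (-11, 2, -1)
i: 7·(-1) - 15·2 = -7 - 30 = -37
j: 15·(-11) - (-18)·(-1) = -165 - 18 = -183
k: (-18)·2 - 7·(-11) = -36 - (-77) = 41
AB × AC = (-37, -183, 41)
|AB × AC| = √36539 ≈ 191.1518
area = ½ · 191.1518 ≈ 95.576

95.576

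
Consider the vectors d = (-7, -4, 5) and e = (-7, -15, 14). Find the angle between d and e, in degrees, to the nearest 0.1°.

29.5

d · e = (-7)·(-7) + (-4)·(-15) + 5·14 = 49 + 60 + 70 = 179
|d|² = 49 + 16 + 25 = 90,  |d| = √90 ≈ 9.486833
|e|² = 49 + 225 + 196 = 470,  |e| = √470 ≈ 21.679483
cos θ = 179 / (9.486833 · 21.679483) ≈ 0.87033
θ = arccos(0.87033) ≈ 29.5°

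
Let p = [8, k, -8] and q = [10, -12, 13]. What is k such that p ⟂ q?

-2

p · q = 8·10 + k·(-12) + (-8)·13 = -24 - 12k
Set equal to 0: -12k = 24, so k = -2.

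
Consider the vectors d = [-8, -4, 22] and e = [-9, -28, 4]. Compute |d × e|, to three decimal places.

650.308

i: (-4)·4 - 22·(-28) = -16 - (-616) = 600
j: 22·(-9) - (-8)·4 = -198 - (-32) = -166
k: (-8)·(-28) - (-4)·(-9) = 224 - 36 = 188
d × e = (600, -166, 188)
|d × e| = √(600² + (-166)² + 188²) = √422900 ≈ 650.3076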